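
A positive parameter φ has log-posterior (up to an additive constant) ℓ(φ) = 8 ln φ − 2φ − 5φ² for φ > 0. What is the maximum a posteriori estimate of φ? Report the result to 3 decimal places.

φ̂_MAP = 0.800

ℓ'(φ) = 8/φ − 2 − 10φ. Setting this to zero and multiplying by φ: 10φ² + 2φ − 8 = 0.
φ = (−2 + √(2² + 4·10·8)) / (2·10) = (−2 + √324) / 20 = (−2 + 18)/20 = 4/5.
ℓ''(φ) = −8/φ² − 10 < 0, confirming a maximum.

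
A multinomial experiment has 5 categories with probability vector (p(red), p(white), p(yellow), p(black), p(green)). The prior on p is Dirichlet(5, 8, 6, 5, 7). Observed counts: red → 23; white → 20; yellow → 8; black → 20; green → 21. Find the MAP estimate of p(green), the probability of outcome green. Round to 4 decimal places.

MAP estimate of p(green) = 0.2288

The posterior is Dirichlet(αᵢ + nᵢ) = Dirichlet(28, 28, 14, 25, 28).
For a Dirichlet(a₁,…,a_K) with all aᵢ > 1, the mode has j-th component (aⱼ − 1)/(Σaᵢ − K).
Here Σaᵢ = 123 and K = 5, so p(green) = (28 − 1)/(123 − 5) = 27/118 ≈ 0.2288.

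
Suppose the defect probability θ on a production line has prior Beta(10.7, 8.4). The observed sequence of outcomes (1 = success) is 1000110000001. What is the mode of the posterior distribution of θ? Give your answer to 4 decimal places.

θ̂_MAP = 0.4551

Prior: Beta(10.7, 8.4).
Data: 4 successes in 13 trials (from the sequence). The binomial likelihood contributes θ^4(1−θ)^9, so the posterior is Beta(10.7+4, 8.4+9) = Beta(14.7, 17.4).
For Beta(a, b) with a, b > 1 the mode is (a−1)/(a+b−2) = 13.7/30.1 ≈ 0.4551.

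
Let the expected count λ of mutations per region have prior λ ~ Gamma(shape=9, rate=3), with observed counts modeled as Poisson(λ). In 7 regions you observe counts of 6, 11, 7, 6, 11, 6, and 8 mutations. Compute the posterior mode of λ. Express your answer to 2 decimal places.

λ̂_MAP = 6.30

Σxᵢ = 6+11+7+6+11+6+8 = 55, with n = 7.
Posterior ∝ λ^8e^(−3λ) · λ^55e^(−7λ) = λ^63e^(−10λ), i.e. Gamma(shape=64, rate=10).
The mode of a Gamma(a, b) with a ≥ 1 (shape–rate) is (a−1)/b = 63/10 ≈ 6.30.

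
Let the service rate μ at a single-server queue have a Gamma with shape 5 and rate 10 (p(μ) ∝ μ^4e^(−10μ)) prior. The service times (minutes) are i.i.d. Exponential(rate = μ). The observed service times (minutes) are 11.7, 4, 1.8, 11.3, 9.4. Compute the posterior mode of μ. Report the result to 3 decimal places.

μ̂_MAP = 0.187

The Exponential(rate=μ) likelihood is ∝ μ^n e^(−μΣtᵢ). Here n = 5 and Σtᵢ = 11.7 + 4 + 1.8 + 11.3 + 9.4 = 38.2.
Posterior ∝ μ^4e^(−10μ) · μ^5e^(−38.2μ) = μ^9e^(−48.2μ), i.e. Gamma(10, 48.2).
Mode = (a−1)/b = 9/48.2 ≈ 0.187.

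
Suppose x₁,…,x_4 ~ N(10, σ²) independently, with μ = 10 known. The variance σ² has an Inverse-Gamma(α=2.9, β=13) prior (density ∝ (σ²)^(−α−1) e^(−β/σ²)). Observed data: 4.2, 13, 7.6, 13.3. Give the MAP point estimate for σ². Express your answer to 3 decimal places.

σ̂²_MAP = 7.228

Sum of squared deviations about the known mean: SS = (4.2−10)² + (13−10)² + (7.6−10)² + (13.3−10)² = 59.29.
The Normal likelihood contributes (σ²)^(−n/2) exp(−SS/(2σ²)), so the posterior is Inverse-Gamma(α + n/2, β + SS/2) = Inverse-Gamma(4.9, 42.645).
The mode of Inverse-Gamma(a, b) is b/(a+1) = 42.645/5.9 ≈ 7.228.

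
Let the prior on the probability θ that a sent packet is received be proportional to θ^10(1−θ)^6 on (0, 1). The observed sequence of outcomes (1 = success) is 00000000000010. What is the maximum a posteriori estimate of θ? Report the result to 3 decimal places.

The prior density ∝ θ^10(1−θ)^6 is the kernel of Beta(11, 7).
Data: 1 success in 14 trials (from the sequence). The binomial likelihood contributes θ(1−θ)^13, so the posterior is Beta(11+1, 7+13) = Beta(12, 20).
For Beta(a, b) with a, b > 1 the mode is (a−1)/(a+b−2) = 11/30 ≈ 0.367.

θ̂_MAP = 0.367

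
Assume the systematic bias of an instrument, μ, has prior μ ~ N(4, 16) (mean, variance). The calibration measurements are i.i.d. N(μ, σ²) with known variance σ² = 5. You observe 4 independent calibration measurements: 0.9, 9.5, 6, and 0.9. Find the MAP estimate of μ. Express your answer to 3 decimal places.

n = 4; x̄ = (0.9 + 9.5 + 6 + 0.9)/4 = 17.3/4 = 4.325.
For a Normal prior and Normal likelihood with known variance, the posterior is Normal; its mode equals its mean, the precision-weighted average.
Prior precision 1/σ₀² = 1/16 = 0.0625; data precision n/σ² = 4/5 = 0.8.
μ̂ = (0.0625·4 + 0.8·4.325) / (0.0625 + 0.8) = 3.71/0.8625 = 1484/345 ≈ 4.301.

μ̂_MAP = 4.301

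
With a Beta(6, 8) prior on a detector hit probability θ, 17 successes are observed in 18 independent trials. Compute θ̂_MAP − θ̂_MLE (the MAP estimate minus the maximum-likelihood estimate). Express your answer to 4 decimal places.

Posterior is Beta(23, 9); MAP = (23−1)/(32−2) = 22/30 ≈ 0.73333.
MLE ignores the prior: θ̂_MLE = k/n = 17/18 ≈ 0.94444.
Difference = 22/30 − 17/18 = -19/90 ≈ -0.2111.

MAP − MLE = -0.2111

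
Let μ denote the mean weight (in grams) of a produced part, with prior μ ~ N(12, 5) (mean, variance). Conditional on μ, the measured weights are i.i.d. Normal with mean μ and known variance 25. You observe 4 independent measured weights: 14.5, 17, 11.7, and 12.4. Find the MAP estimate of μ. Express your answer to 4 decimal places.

n = 4; x̄ = (14.5 + 17 + 11.7 + 12.4)/4 = 55.6/4 = 13.9.
For a Normal prior and Normal likelihood with known variance, the posterior is Normal; its mode equals its mean, the precision-weighted average.
Prior precision 1/σ₀² = 1/5 = 0.2; data precision n/σ² = 4/25 = 0.16.
μ̂ = (0.2·12 + 0.16·13.9) / (0.2 + 0.16) = 4.624/0.36 = 578/45 ≈ 12.8444.

μ̂_MAP = 12.8444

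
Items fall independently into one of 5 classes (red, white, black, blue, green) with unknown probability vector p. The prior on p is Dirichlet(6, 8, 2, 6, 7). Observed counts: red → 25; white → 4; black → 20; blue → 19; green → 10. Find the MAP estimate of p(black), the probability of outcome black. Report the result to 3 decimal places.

MAP estimate of p(black) = 0.206

The posterior is Dirichlet(αᵢ + nᵢ) = Dirichlet(31, 12, 22, 25, 17).
For a Dirichlet(a₁,…,a_K) with all aᵢ > 1, the mode has j-th component (aⱼ − 1)/(Σaᵢ − K).
Here Σaᵢ = 107 and K = 5, so p(black) = (22 − 1)/(107 − 5) = 21/102 ≈ 0.206.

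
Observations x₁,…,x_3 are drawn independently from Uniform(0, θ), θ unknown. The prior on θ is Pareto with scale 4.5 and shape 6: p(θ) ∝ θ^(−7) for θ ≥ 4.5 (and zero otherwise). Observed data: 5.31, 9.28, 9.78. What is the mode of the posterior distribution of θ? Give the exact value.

The Uniform(0, θ) likelihood is θ^(−n) for θ ≥ max(xᵢ), zero otherwise. Here max(xᵢ) = 9.78.
Posterior ∝ θ^(−7) · θ^(−3) = θ^(−10) on θ ≥ max(4.5, 9.78) = 9.78.
This density is strictly decreasing in θ, so the posterior mode lies at the lower boundary of the support.

θ̂_MAP = 9.78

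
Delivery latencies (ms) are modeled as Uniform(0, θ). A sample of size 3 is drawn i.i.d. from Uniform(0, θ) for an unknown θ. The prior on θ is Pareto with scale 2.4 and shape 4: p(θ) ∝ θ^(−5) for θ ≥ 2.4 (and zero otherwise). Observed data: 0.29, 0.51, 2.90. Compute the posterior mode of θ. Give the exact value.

The Uniform(0, θ) likelihood is θ^(−n) for θ ≥ max(xᵢ), zero otherwise. Here max(xᵢ) = 2.90.
Posterior ∝ θ^(−5) · θ^(−3) = θ^(−8) on θ ≥ max(2.4, 2.90) = 2.90.
This density is strictly decreasing in θ, so the posterior mode lies at the lower boundary of the support.

θ̂_MAP = 2.90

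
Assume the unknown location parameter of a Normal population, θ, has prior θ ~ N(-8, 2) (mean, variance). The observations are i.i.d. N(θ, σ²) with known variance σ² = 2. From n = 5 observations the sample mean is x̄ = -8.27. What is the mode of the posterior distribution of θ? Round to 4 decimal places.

θ̂_MAP = -8.2250

n = 5, x̄ = -8.27.
For a Normal prior and Normal likelihood with known variance, the posterior is Normal; its mode equals its mean, the precision-weighted average.
Prior precision 1/σ₀² = 1/2 = 0.5; data precision n/σ² = 5/2 = 2.5.
θ̂ = (0.5·(-8) + 2.5·(-8.27)) / (0.5 + 2.5) = (-24.675)/3 = -8.2250.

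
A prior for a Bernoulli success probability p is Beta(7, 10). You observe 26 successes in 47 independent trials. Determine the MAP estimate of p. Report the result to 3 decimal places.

Prior: Beta(7, 10).
Data: 26 successes in 47 trials. The binomial likelihood contributes p^26(1−p)^21, so the posterior is Beta(7+26, 10+21) = Beta(33, 31).
For Beta(a, b) with a, b > 1 the mode is (a−1)/(a+b−2) = 32/62 ≈ 0.516.

p̂_MAP = 0.516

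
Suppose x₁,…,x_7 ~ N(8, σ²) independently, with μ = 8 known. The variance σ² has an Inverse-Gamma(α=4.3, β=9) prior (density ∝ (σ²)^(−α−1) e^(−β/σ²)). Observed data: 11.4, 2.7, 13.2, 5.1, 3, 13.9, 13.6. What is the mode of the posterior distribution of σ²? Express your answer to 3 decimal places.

σ̂²_MAP = 10.470

Sum of squared deviations about the known mean: SS = (11.4−8)² + (2.7−8)² + (13.2−8)² + (5.1−8)² + (3−8)² + (13.9−8)² + (13.6−8)² = 166.27.
The Normal likelihood contributes (σ²)^(−n/2) exp(−SS/(2σ²)), so the posterior is Inverse-Gamma(α + n/2, β + SS/2) = Inverse-Gamma(7.8, 92.135).
The mode of Inverse-Gamma(a, b) is b/(a+1) = 92.135/8.8 ≈ 10.470.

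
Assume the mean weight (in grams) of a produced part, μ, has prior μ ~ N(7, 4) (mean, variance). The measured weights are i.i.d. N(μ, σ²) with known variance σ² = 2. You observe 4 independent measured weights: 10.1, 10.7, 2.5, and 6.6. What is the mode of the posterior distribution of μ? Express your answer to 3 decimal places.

μ̂_MAP = 7.422

n = 4; x̄ = (10.1 + 10.7 + 2.5 + 6.6)/4 = 29.9/4 = 7.475.
For a Normal prior and Normal likelihood with known variance, the posterior is Normal; its mode equals its mean, the precision-weighted average.
Prior precision 1/σ₀² = 1/4 = 0.25; data precision n/σ² = 4/2 = 2.
μ̂ = (0.25·7 + 2·7.475) / (0.25 + 2) = 16.7/2.25 = 334/45 ≈ 7.422.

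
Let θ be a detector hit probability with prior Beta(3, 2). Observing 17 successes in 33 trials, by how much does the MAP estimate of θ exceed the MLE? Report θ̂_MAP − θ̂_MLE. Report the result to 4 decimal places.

MAP − MLE = 0.0126

Posterior is Beta(20, 18); MAP = (20−1)/(38−2) = 19/36 ≈ 0.52778.
MLE ignores the prior: θ̂_MLE = k/n = 17/33 ≈ 0.51515.
Difference = 19/36 − 17/33 = 5/396 ≈ 0.0126.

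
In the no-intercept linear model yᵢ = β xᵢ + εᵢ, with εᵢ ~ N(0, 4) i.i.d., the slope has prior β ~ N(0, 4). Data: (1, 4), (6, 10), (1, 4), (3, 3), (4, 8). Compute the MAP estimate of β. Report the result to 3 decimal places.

log p(β | y) = −Σ(yᵢ − βxᵢ)²/(2·4) − β²/(2·4) + const.
Setting the derivative to zero: Σxᵢ(yᵢ − βxᵢ)/4 − β/4 = 0, so β = Σxᵢyᵢ / (Σxᵢ² + σ²/τ²).
Σxᵢyᵢ = 1·4 + 6·10 + 1·4 + 3·3 + 4·8 = 109; Σxᵢ² = 63; σ²/τ² = 1.
β̂_MAP = 109 / (63 + 1) = 109/64 ≈ 1.703.

β̂_MAP = 1.703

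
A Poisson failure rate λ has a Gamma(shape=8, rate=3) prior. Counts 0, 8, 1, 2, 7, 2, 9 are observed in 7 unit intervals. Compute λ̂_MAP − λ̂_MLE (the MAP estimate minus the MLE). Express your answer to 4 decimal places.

MAP − MLE = -0.5429

Σxᵢ = 29. Posterior is Gamma(37, 10); MAP = (37−1)/10 = 36/10 ≈ 3.60000.
MLE = x̄ = 29/7 ≈ 4.14286.
Difference = 36/10 − 29/7 = -19/35 ≈ -0.5429.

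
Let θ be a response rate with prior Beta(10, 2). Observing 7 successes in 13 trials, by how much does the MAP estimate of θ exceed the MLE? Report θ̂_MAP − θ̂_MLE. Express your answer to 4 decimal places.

MAP − MLE = 0.1572

Posterior is Beta(17, 8); MAP = (17−1)/(25−2) = 16/23 ≈ 0.69565.
MLE ignores the prior: θ̂_MLE = k/n = 7/13 ≈ 0.53846.
Difference = 16/23 − 7/13 = 47/299 ≈ 0.1572.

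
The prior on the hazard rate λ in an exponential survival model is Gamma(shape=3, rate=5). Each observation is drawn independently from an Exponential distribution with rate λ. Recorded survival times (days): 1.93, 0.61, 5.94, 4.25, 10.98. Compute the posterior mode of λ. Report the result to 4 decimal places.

λ̂_MAP = 0.2438

The Exponential(rate=λ) likelihood is ∝ λ^n e^(−λΣtᵢ). Here n = 5 and Σtᵢ = 1.93 + 0.61 + 5.94 + 4.25 + 10.98 = 23.71.
Posterior ∝ λ^2e^(−5λ) · λ^5e^(−23.71λ) = λ^7e^(−28.71λ), i.e. Gamma(8, 28.71).
Mode = (a−1)/b = 7/28.71 ≈ 0.2438.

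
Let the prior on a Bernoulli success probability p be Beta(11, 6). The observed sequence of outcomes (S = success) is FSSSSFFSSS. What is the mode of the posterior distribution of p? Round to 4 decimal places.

p̂_MAP = 0.6800

Prior: Beta(11, 6).
Data: 7 successes in 10 trials (from the sequence). The binomial likelihood contributes p^7(1−p)^3, so the posterior is Beta(11+7, 6+3) = Beta(18, 9).
For Beta(a, b) with a, b > 1 the mode is (a−1)/(a+b−2) = 17/25 ≈ 0.6800.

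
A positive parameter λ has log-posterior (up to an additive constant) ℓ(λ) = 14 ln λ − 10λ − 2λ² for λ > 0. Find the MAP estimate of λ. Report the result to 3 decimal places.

ℓ'(λ) = 14/λ − 10 − 4λ. Setting this to zero and multiplying by λ: 4λ² + 10λ − 14 = 0.
λ = (−10 + √(10² + 4·4·14)) / (2·4) = (−10 + √324) / 8 = (−10 + 18)/8 = 1.
ℓ''(λ) = −14/λ² − 4 < 0, confirming a maximum.

λ̂_MAP = 1.000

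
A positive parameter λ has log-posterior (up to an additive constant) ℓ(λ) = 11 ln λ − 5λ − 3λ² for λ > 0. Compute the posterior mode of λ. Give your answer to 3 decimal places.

ℓ'(λ) = 11/λ − 5 − 6λ. Setting this to zero and multiplying by λ: 6λ² + 5λ − 11 = 0.
λ = (−5 + √(5² + 4·6·11)) / (2·6) = (−5 + √289) / 12 = (−5 + 17)/12 = 1.
ℓ''(λ) = −11/λ² − 6 < 0, confirming a maximum.

λ̂_MAP = 1.000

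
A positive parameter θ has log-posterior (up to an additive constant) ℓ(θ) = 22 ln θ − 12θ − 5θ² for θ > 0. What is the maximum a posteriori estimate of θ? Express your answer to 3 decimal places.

ℓ'(θ) = 22/θ − 12 − 10θ. Setting this to zero and multiplying by θ: 10θ² + 12θ − 22 = 0.
θ = (−12 + √(12² + 4·10·22)) / (2·10) = (−12 + √1024) / 20 = (−12 + 32)/20 = 1.
ℓ''(θ) = −22/θ² − 10 < 0, confirming a maximum.

θ̂_MAP = 1.000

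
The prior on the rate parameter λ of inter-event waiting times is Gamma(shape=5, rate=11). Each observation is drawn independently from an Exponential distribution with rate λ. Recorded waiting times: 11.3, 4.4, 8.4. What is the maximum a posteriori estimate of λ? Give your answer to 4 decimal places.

The Exponential(rate=λ) likelihood is ∝ λ^n e^(−λΣtᵢ). Here n = 3 and Σtᵢ = 11.3 + 4.4 + 8.4 = 24.1.
Posterior ∝ λ^4e^(−11λ) · λ^3e^(−24.1λ) = λ^7e^(−35.1λ), i.e. Gamma(8, 35.1).
Mode = (a−1)/b = 7/35.1 ≈ 0.1994.

λ̂_MAP = 0.1994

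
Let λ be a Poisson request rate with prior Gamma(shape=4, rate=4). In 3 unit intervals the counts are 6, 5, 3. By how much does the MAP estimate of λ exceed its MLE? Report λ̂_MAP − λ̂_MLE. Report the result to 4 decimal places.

Σxᵢ = 14. Posterior is Gamma(18, 7); MAP = (18−1)/7 = 17/7 ≈ 2.42857.
MLE = x̄ = 14/3 ≈ 4.66667.
Difference = 17/7 − 14/3 = -47/21 ≈ -2.2381.

MAP − MLE = -2.2381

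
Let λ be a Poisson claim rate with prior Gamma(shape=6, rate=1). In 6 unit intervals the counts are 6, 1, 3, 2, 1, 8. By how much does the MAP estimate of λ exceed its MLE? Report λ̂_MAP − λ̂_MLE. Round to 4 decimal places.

Σxᵢ = 21. Posterior is Gamma(27, 7); MAP = (27−1)/7 = 26/7 ≈ 3.71429.
MLE = x̄ = 21/6 ≈ 3.50000.
Difference = 26/7 − 21/6 = 3/14 ≈ 0.2143.

MAP − MLE = 0.2143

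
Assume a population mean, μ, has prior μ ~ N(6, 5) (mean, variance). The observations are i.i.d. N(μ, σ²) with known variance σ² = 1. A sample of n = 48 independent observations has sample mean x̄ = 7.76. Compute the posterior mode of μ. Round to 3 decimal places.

μ̂_MAP = 7.753

n = 48, x̄ = 7.76.
For a Normal prior and Normal likelihood with known variance, the posterior is Normal; its mode equals its mean, the precision-weighted average.
Prior precision 1/σ₀² = 1/5 = 0.2; data precision n/σ² = 48/1 = 48.
μ̂ = (0.2·6 + 48·7.76) / (0.2 + 48) = 373.68/48.2 = 9342/1205 ≈ 7.753.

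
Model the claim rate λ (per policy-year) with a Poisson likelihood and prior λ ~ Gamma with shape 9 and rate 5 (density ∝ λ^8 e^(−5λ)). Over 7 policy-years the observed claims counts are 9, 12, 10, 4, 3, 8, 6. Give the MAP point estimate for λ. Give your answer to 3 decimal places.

λ̂_MAP = 5.000

Σxᵢ = 9+12+10+4+3+8+6 = 52, with n = 7.
Posterior ∝ λ^8e^(−5λ) · λ^52e^(−7λ) = λ^60e^(−12λ), i.e. Gamma(shape=61, rate=12).
The mode of a Gamma(a, b) with a ≥ 1 (shape–rate) is (a−1)/b = 60/12 ≈ 5.000.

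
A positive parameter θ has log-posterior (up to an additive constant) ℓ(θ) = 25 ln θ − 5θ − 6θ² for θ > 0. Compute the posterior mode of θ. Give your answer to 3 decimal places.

ℓ'(θ) = 25/θ − 5 − 12θ. Setting this to zero and multiplying by θ: 12θ² + 5θ − 25 = 0.
θ = (−5 + √(5² + 4·12·25)) / (2·12) = (−5 + √1225) / 24 = (−5 + 35)/24 = 5/4.
ℓ''(θ) = −25/θ² − 12 < 0, confirming a maximum.

θ̂_MAP = 1.250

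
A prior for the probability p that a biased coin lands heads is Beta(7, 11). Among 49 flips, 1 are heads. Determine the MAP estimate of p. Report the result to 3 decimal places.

Prior: Beta(7, 11).
Data: 1 success in 49 trials. The binomial likelihood contributes p(1−p)^48, so the posterior is Beta(7+1, 11+48) = Beta(8, 59).
For Beta(a, b) with a, b > 1 the mode is (a−1)/(a+b−2) = 7/65 ≈ 0.108.

p̂_MAP = 0.108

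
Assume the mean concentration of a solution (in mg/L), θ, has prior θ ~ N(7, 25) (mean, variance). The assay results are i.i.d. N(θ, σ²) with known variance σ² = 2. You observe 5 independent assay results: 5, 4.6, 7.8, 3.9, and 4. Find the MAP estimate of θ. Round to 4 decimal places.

n = 5; x̄ = (5 + 4.6 + 7.8 + 3.9 + 4)/5 = 25.3/5 = 5.06.
For a Normal prior and Normal likelihood with known variance, the posterior is Normal; its mode equals its mean, the precision-weighted average.
Prior precision 1/σ₀² = 1/25 = 0.04; data precision n/σ² = 5/2 = 2.5.
θ̂ = (0.04·7 + 2.5·5.06) / (0.04 + 2.5) = 12.93/2.54 = 1293/254 ≈ 5.0906.

θ̂_MAP = 5.0906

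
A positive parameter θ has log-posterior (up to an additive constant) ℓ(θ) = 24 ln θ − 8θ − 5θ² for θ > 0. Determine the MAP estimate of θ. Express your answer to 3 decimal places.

ℓ'(θ) = 24/θ − 8 − 10θ. Setting this to zero and multiplying by θ: 10θ² + 8θ − 24 = 0.
θ = (−8 + √(8² + 4·10·24)) / (2·10) = (−8 + √1024) / 20 = (−8 + 32)/20 = 6/5.
ℓ''(θ) = −24/θ² − 10 < 0, confirming a maximum.

θ̂_MAP = 1.200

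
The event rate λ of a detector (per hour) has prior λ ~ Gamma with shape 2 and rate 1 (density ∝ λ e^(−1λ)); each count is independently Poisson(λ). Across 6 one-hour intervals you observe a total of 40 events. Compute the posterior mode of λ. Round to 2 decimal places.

Σxᵢ = 40, n = 6.
Posterior ∝ λe^(−1λ) · λ^40e^(−6λ) = λ^41e^(−7λ), i.e. Gamma(shape=42, rate=7).
The mode of a Gamma(a, b) with a ≥ 1 (shape–rate) is (a−1)/b = 41/7 ≈ 5.86.

λ̂_MAP = 5.86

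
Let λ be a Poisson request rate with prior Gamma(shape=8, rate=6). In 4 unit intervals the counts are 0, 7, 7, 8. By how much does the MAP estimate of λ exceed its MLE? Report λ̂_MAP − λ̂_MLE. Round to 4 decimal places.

Σxᵢ = 22. Posterior is Gamma(30, 10); MAP = (30−1)/10 = 29/10 ≈ 2.90000.
MLE = x̄ = 22/4 ≈ 5.50000.
Difference = 29/10 − 22/4 = -13/5 ≈ -2.6000.

MAP − MLE = -2.6000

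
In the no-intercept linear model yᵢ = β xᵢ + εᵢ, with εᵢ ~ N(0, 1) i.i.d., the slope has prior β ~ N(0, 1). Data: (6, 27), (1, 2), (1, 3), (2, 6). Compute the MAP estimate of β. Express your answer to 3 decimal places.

log p(β | y) = −Σ(yᵢ − βxᵢ)²/(2·1) − β²/(2·1) + const.
Setting the derivative to zero: Σxᵢ(yᵢ − βxᵢ)/1 − β/1 = 0, so β = Σxᵢyᵢ / (Σxᵢ² + σ²/τ²).
Σxᵢyᵢ = 6·27 + 1·2 + 1·3 + 2·6 = 179; Σxᵢ² = 42; σ²/τ² = 1.
β̂_MAP = 179 / (42 + 1) = 179/43 ≈ 4.163.

β̂_MAP = 4.163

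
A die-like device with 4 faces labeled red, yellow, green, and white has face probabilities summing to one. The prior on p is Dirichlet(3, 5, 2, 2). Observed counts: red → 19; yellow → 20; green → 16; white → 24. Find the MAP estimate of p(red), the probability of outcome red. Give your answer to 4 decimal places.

The posterior is Dirichlet(αᵢ + nᵢ) = Dirichlet(22, 25, 18, 26).
For a Dirichlet(a₁,…,a_K) with all aᵢ > 1, the mode has j-th component (aⱼ − 1)/(Σaᵢ − K).
Here Σaᵢ = 91 and K = 4, so p(red) = (22 − 1)/(91 − 4) = 21/87 ≈ 0.2414.

MAP estimate of p(red) = 0.2414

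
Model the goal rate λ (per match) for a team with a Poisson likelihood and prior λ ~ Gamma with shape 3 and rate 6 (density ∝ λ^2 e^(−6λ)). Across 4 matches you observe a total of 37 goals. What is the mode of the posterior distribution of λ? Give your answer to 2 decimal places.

Σxᵢ = 37, n = 4.
Posterior ∝ λ^2e^(−6λ) · λ^37e^(−4λ) = λ^39e^(−10λ), i.e. Gamma(shape=40, rate=10).
The mode of a Gamma(a, b) with a ≥ 1 (shape–rate) is (a−1)/b = 39/10 ≈ 3.90.

λ̂_MAP = 3.90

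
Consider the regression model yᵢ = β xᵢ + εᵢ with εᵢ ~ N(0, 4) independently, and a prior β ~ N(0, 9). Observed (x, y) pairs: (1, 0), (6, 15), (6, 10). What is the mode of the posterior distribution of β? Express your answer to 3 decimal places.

log p(β | y) = −Σ(yᵢ − βxᵢ)²/(2·4) − β²/(2·9) + const.
Setting the derivative to zero: Σxᵢ(yᵢ − βxᵢ)/4 − β/9 = 0, so β = Σxᵢyᵢ / (Σxᵢ² + σ²/τ²).
Σxᵢyᵢ = 1·0 + 6·15 + 6·10 = 150; Σxᵢ² = 73; σ²/τ² = 4/9.
β̂_MAP = 150 / (73 + 4/9) = 150/(661/9) = 1350/661 ≈ 2.042.

β̂_MAP = 2.042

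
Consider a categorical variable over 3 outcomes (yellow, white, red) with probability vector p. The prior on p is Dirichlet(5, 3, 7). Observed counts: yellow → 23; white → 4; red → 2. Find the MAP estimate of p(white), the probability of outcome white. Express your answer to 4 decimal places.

The posterior is Dirichlet(αᵢ + nᵢ) = Dirichlet(28, 7, 9).
For a Dirichlet(a₁,…,a_K) with all aᵢ > 1, the mode has j-th component (aⱼ − 1)/(Σaᵢ − K).
Here Σaᵢ = 44 and K = 3, so p(white) = (7 − 1)/(44 − 3) = 6/41 ≈ 0.1463.

MAP estimate of p(white) = 0.1463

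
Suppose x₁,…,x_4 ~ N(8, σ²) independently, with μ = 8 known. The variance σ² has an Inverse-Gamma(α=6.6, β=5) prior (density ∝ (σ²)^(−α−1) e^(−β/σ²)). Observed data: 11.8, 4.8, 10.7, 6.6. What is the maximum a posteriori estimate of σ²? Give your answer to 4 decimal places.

σ̂²_MAP = 2.2880

Sum of squared deviations about the known mean: SS = (11.8−8)² + (4.8−8)² + (10.7−8)² + (6.6−8)² = 33.93.
The Normal likelihood contributes (σ²)^(−n/2) exp(−SS/(2σ²)), so the posterior is Inverse-Gamma(α + n/2, β + SS/2) = Inverse-Gamma(8.6, 21.965).
The mode of Inverse-Gamma(a, b) is b/(a+1) = 21.965/9.6 ≈ 2.2880.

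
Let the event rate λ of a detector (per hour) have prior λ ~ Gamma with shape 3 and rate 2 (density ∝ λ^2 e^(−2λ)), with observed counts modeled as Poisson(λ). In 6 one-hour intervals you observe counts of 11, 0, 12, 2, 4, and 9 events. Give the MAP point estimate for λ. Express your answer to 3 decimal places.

λ̂_MAP = 5.000

Σxᵢ = 11+0+12+2+4+9 = 38, with n = 6.
Posterior ∝ λ^2e^(−2λ) · λ^38e^(−6λ) = λ^40e^(−8λ), i.e. Gamma(shape=41, rate=8).
The mode of a Gamma(a, b) with a ≥ 1 (shape–rate) is (a−1)/b = 40/8 ≈ 5.000.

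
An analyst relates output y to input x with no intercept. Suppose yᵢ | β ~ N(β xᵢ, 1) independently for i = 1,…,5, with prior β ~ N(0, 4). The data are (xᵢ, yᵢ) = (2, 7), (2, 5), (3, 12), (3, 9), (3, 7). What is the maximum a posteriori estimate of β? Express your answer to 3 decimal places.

β̂_MAP = 3.064

log p(β | y) = −Σ(yᵢ − βxᵢ)²/(2·1) − β²/(2·4) + const.
Setting the derivative to zero: Σxᵢ(yᵢ − βxᵢ)/1 − β/4 = 0, so β = Σxᵢyᵢ / (Σxᵢ² + σ²/τ²).
Σxᵢyᵢ = 2·7 + 2·5 + 3·12 + 3·9 + 3·7 = 108; Σxᵢ² = 35; σ²/τ² = 0.25.
β̂_MAP = 108 / (35 + 0.25) = 108/35.25 ≈ 3.064.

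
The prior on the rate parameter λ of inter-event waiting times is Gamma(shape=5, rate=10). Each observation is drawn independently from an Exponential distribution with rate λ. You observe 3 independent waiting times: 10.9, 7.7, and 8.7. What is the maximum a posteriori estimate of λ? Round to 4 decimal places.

The Exponential(rate=λ) likelihood is ∝ λ^n e^(−λΣtᵢ). Here n = 3 and Σtᵢ = 10.9 + 7.7 + 8.7 = 27.3.
Posterior ∝ λ^4e^(−10λ) · λ^3e^(−27.3λ) = λ^7e^(−37.3λ), i.e. Gamma(8, 37.3).
Mode = (a−1)/b = 7/37.3 ≈ 0.1877.

λ̂_MAP = 0.1877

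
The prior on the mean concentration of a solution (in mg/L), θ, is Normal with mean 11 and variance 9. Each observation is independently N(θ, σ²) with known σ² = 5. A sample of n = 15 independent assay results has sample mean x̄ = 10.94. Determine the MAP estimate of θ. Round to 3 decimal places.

θ̂_MAP = 10.942

n = 15, x̄ = 10.94.
For a Normal prior and Normal likelihood with known variance, the posterior is Normal; its mode equals its mean, the precision-weighted average.
Prior precision 1/σ₀² = 1/9; data precision n/σ² = 15/5 = 3.
θ̂ = ((1/9)·11 + 3·10.94) / (1/9 + 3) = (15319/450)/(28/9) = 15319/1400 ≈ 10.942.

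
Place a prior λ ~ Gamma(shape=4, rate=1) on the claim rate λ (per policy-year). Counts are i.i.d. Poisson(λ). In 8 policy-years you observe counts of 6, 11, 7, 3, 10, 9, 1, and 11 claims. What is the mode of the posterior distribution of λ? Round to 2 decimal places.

Σxᵢ = 6+11+7+3+10+9+1+11 = 58, with n = 8.
Posterior ∝ λ^3e^(−1λ) · λ^58e^(−8λ) = λ^61e^(−9λ), i.e. Gamma(shape=62, rate=9).
The mode of a Gamma(a, b) with a ≥ 1 (shape–rate) is (a−1)/b = 61/9 ≈ 6.78.

λ̂_MAP = 6.78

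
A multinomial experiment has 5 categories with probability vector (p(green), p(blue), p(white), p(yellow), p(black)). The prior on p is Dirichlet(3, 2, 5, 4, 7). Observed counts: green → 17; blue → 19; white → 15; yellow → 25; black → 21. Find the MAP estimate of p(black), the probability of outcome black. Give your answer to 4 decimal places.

The posterior is Dirichlet(αᵢ + nᵢ) = Dirichlet(20, 21, 20, 29, 28).
For a Dirichlet(a₁,…,a_K) with all aᵢ > 1, the mode has j-th component (aⱼ − 1)/(Σaᵢ − K).
Here Σaᵢ = 118 and K = 5, so p(black) = (28 − 1)/(118 − 5) = 27/113 ≈ 0.2389.

MAP estimate of p(black) = 0.2389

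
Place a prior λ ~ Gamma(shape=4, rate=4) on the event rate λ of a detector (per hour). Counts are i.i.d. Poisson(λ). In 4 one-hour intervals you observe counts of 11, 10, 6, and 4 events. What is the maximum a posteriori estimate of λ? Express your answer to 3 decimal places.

λ̂_MAP = 4.250

Σxᵢ = 11+10+6+4 = 31, with n = 4.
Posterior ∝ λ^3e^(−4λ) · λ^31e^(−4λ) = λ^34e^(−8λ), i.e. Gamma(shape=35, rate=8).
The mode of a Gamma(a, b) with a ≥ 1 (shape–rate) is (a−1)/b = 34/8 ≈ 4.250.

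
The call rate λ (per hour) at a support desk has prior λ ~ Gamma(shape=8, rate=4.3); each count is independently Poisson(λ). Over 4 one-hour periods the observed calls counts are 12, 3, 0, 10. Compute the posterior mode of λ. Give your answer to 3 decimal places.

Σxᵢ = 12+3+0+10 = 25, with n = 4.
Posterior ∝ λ^7e^(−4.3λ) · λ^25e^(−4λ) = λ^32e^(−8.3λ), i.e. Gamma(shape=33, rate=8.3).
The mode of a Gamma(a, b) with a ≥ 1 (shape–rate) is (a−1)/b = 32/8.3 ≈ 3.855.

λ̂_MAP = 3.855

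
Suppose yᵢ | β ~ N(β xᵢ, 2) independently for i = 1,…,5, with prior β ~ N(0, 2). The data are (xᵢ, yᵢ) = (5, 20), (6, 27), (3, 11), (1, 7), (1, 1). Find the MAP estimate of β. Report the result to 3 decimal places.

log p(β | y) = −Σ(yᵢ − βxᵢ)²/(2·2) − β²/(2·2) + const.
Setting the derivative to zero: Σxᵢ(yᵢ − βxᵢ)/2 − β/2 = 0, so β = Σxᵢyᵢ / (Σxᵢ² + σ²/τ²).
Σxᵢyᵢ = 5·20 + 6·27 + 3·11 + 1·7 + 1·1 = 303; Σxᵢ² = 72; σ²/τ² = 1.
β̂_MAP = 303 / (72 + 1) = 303/73 ≈ 4.151.

β̂_MAP = 4.151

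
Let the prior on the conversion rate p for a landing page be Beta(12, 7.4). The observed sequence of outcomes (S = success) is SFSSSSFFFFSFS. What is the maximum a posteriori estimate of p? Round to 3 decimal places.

Prior: Beta(12, 7.4).
Data: 7 successes in 13 trials (from the sequence). The binomial likelihood contributes p^7(1−p)^6, so the posterior is Beta(12+7, 7.4+6) = Beta(19, 13.4).
For Beta(a, b) with a, b > 1 the mode is (a−1)/(a+b−2) = 18/30.4 ≈ 0.592.

p̂_MAP = 0.592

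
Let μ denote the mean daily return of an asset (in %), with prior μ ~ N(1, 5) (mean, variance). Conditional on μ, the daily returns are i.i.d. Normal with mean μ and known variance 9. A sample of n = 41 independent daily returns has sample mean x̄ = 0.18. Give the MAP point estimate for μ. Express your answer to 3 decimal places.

μ̂_MAP = 0.214

n = 41, x̄ = 0.18.
For a Normal prior and Normal likelihood with known variance, the posterior is Normal; its mode equals its mean, the precision-weighted average.
Prior precision 1/σ₀² = 1/5 = 0.2; data precision n/σ² = 41/9.
μ̂ = (0.2·1 + (41/9)·0.18) / (0.2 + 41/9) = 1.02/(214/45) = 459/2140 ≈ 0.214.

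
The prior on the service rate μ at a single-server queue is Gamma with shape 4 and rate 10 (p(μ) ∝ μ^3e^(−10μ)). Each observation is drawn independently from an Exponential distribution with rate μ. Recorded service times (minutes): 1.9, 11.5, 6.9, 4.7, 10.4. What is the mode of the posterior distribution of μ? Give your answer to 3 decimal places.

The Exponential(rate=μ) likelihood is ∝ μ^n e^(−μΣtᵢ). Here n = 5 and Σtᵢ = 1.9 + 11.5 + 6.9 + 4.7 + 10.4 = 35.4.
Posterior ∝ μ^3e^(−10μ) · μ^5e^(−35.4μ) = μ^8e^(−45.4μ), i.e. Gamma(9, 45.4).
Mode = (a−1)/b = 8/45.4 ≈ 0.176.

μ̂_MAP = 0.176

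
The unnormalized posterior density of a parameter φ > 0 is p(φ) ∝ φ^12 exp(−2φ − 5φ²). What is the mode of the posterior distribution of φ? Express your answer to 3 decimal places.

ℓ'(φ) = 12/φ − 2 − 10φ. Setting this to zero and multiplying by φ: 10φ² + 2φ − 12 = 0.
φ = (−2 + √(2² + 4·10·12)) / (2·10) = (−2 + √484) / 20 = (−2 + 22)/20 = 1.
ℓ''(φ) = −12/φ² − 10 < 0, confirming a maximum.

φ̂_MAP = 1.000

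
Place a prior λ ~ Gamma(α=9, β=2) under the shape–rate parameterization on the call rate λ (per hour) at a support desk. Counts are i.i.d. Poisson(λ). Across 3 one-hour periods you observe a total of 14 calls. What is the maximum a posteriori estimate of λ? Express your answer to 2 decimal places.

Σxᵢ = 14, n = 3.
Posterior ∝ λ^8e^(−2λ) · λ^14e^(−3λ) = λ^22e^(−5λ), i.e. Gamma(shape=23, rate=5).
The mode of a Gamma(a, b) with a ≥ 1 (shape–rate) is (a−1)/b = 22/5 ≈ 4.40.

λ̂_MAP = 4.40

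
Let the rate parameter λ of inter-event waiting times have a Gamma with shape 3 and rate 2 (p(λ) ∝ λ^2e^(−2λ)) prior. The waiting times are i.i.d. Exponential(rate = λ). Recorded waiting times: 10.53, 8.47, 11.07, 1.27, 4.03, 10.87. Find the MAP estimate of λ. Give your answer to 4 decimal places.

λ̂_MAP = 0.1658

The Exponential(rate=λ) likelihood is ∝ λ^n e^(−λΣtᵢ). Here n = 6 and Σtᵢ = 10.53 + 8.47 + 11.07 + 1.27 + 4.03 + 10.87 = 46.24.
Posterior ∝ λ^2e^(−2λ) · λ^6e^(−46.24λ) = λ^8e^(−48.24λ), i.e. Gamma(9, 48.24).
Mode = (a−1)/b = 8/48.24 ≈ 0.1658.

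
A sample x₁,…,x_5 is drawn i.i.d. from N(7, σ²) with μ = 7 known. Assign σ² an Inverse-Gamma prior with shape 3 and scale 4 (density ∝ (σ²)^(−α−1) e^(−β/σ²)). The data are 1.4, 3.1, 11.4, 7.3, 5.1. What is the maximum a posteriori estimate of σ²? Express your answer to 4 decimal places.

σ̂²_MAP = 5.9715

Sum of squared deviations about the known mean: SS = (1.4−7)² + (3.1−7)² + (11.4−7)² + (7.3−7)² + (5.1−7)² = 69.63.
The Normal likelihood contributes (σ²)^(−n/2) exp(−SS/(2σ²)), so the posterior is Inverse-Gamma(α + n/2, β + SS/2) = Inverse-Gamma(5.5, 38.815).
The mode of Inverse-Gamma(a, b) is b/(a+1) = 38.815/6.5 ≈ 5.9715.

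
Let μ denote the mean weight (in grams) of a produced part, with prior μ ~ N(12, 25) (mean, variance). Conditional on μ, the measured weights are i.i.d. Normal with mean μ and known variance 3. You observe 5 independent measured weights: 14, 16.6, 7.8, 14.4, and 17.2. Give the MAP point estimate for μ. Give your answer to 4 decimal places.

μ̂_MAP = 13.9531

n = 5; x̄ = (14 + 16.6 + 7.8 + 14.4 + 17.2)/5 = 70/5 = 14.
For a Normal prior and Normal likelihood with known variance, the posterior is Normal; its mode equals its mean, the precision-weighted average.
Prior precision 1/σ₀² = 1/25 = 0.04; data precision n/σ² = 5/3.
μ̂ = (0.04·12 + (5/3)·14) / (0.04 + 5/3) = (1786/75)/(128/75) = 13.953125 ≈ 13.9531.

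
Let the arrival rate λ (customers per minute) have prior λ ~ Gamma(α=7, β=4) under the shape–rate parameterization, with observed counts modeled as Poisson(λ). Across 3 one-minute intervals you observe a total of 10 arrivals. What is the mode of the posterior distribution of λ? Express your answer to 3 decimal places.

Σxᵢ = 10, n = 3.
Posterior ∝ λ^6e^(−4λ) · λ^10e^(−3λ) = λ^16e^(−7λ), i.e. Gamma(shape=17, rate=7).
The mode of a Gamma(a, b) with a ≥ 1 (shape–rate) is (a−1)/b = 16/7 ≈ 2.286.

λ̂_MAP = 2.286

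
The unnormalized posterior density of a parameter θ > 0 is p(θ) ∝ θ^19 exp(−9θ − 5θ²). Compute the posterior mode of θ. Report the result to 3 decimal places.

θ̂_MAP = 1.000

ℓ'(θ) = 19/θ − 9 − 10θ. Setting this to zero and multiplying by θ: 10θ² + 9θ − 19 = 0.
θ = (−9 + √(9² + 4·10·19)) / (2·10) = (−9 + √841) / 20 = (−9 + 29)/20 = 1.
ℓ''(θ) = −19/θ² − 10 < 0, confirming a maximum.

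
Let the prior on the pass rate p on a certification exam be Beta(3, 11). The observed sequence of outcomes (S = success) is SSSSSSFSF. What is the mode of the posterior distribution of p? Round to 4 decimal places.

p̂_MAP = 0.4286

Prior: Beta(3, 11).
Data: 7 successes in 9 trials (from the sequence). The binomial likelihood contributes p^7(1−p)^2, so the posterior is Beta(3+7, 11+2) = Beta(10, 13).
For Beta(a, b) with a, b > 1 the mode is (a−1)/(a+b−2) = 9/21 ≈ 0.4286.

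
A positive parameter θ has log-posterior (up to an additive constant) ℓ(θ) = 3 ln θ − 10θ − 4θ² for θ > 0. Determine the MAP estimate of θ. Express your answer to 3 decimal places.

ℓ'(θ) = 3/θ − 10 − 8θ. Setting this to zero and multiplying by θ: 8θ² + 10θ − 3 = 0.
θ = (−10 + √(10² + 4·8·3)) / (2·8) = (−10 + √196) / 16 = (−10 + 14)/16 = 1/4.
ℓ''(θ) = −3/θ² − 8 < 0, confirming a maximum.

θ̂_MAP = 0.250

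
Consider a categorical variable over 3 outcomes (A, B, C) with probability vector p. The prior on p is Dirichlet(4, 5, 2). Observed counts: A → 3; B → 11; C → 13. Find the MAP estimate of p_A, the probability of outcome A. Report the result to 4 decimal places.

The posterior is Dirichlet(αᵢ + nᵢ) = Dirichlet(7, 16, 15).
For a Dirichlet(a₁,…,a_K) with all aᵢ > 1, the mode has j-th component (aⱼ − 1)/(Σaᵢ − K).
Here Σaᵢ = 38 and K = 3, so p_A = (7 − 1)/(38 − 3) = 6/35 ≈ 0.1714.

MAP estimate of p_A = 0.1714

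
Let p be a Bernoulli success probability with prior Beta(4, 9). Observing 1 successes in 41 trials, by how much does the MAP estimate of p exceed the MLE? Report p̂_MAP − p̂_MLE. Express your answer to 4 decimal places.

Posterior is Beta(5, 49); MAP = (5−1)/(54−2) = 4/52 ≈ 0.07692.
MLE ignores the prior: p̂_MLE = k/n = 1/41 ≈ 0.02439.
Difference = 4/52 − 1/41 = 28/533 ≈ 0.0525.

MAP − MLE = 0.0525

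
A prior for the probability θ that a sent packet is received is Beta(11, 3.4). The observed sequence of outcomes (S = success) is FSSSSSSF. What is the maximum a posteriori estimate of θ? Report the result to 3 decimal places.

Prior: Beta(11, 3.4).
Data: 6 successes in 8 trials (from the sequence). The binomial likelihood contributes θ^6(1−θ)^2, so the posterior is Beta(11+6, 3.4+2) = Beta(17, 5.4).
For Beta(a, b) with a, b > 1 the mode is (a−1)/(a+b−2) = 16/20.4 ≈ 0.784.

θ̂_MAP = 0.784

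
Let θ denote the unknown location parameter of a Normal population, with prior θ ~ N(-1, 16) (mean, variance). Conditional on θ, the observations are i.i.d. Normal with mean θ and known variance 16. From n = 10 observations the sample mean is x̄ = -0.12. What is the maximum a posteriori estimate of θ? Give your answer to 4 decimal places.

n = 10, x̄ = -0.12.
For a Normal prior and Normal likelihood with known variance, the posterior is Normal; its mode equals its mean, the precision-weighted average.
Prior precision 1/σ₀² = 1/16 = 0.0625; data precision n/σ² = 10/16 = 0.625.
θ̂ = (0.0625·(-1) + 0.625·(-0.12)) / (0.0625 + 0.625) = (-0.1375)/0.6875 = -0.2000.

θ̂_MAP = -0.2000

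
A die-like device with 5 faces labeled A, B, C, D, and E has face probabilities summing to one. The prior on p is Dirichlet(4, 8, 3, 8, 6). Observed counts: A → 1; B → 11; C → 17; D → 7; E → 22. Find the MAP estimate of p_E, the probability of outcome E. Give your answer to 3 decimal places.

MAP estimate of p_E = 0.329

The posterior is Dirichlet(αᵢ + nᵢ) = Dirichlet(5, 19, 20, 15, 28).
For a Dirichlet(a₁,…,a_K) with all aᵢ > 1, the mode has j-th component (aⱼ − 1)/(Σaᵢ − K).
Here Σaᵢ = 87 and K = 5, so p_E = (28 − 1)/(87 − 5) = 27/82 ≈ 0.329.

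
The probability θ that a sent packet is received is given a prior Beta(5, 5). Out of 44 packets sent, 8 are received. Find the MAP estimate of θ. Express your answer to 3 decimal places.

Prior: Beta(5, 5).
Data: 8 successes in 44 trials. The binomial likelihood contributes θ^8(1−θ)^36, so the posterior is Beta(5+8, 5+36) = Beta(13, 41).
For Beta(a, b) with a, b > 1 the mode is (a−1)/(a+b−2) = 12/52 ≈ 0.231.

θ̂_MAP = 0.231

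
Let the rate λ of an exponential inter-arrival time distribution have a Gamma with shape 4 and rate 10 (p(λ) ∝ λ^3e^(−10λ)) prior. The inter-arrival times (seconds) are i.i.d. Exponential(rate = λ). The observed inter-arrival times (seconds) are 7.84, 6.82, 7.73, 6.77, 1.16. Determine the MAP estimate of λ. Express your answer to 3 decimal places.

The Exponential(rate=λ) likelihood is ∝ λ^n e^(−λΣtᵢ). Here n = 5 and Σtᵢ = 7.84 + 6.82 + 7.73 + 6.77 + 1.16 = 30.32.
Posterior ∝ λ^3e^(−10λ) · λ^5e^(−30.32λ) = λ^8e^(−40.32λ), i.e. Gamma(9, 40.32).
Mode = (a−1)/b = 8/40.32 ≈ 0.198.

λ̂_MAP = 0.198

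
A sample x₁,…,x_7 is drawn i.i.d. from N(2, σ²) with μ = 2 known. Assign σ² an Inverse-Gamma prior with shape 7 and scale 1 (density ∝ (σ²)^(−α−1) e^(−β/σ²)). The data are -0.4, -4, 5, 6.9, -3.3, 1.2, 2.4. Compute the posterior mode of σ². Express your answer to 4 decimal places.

σ̂²_MAP = 4.5939

Sum of squared deviations about the known mean: SS = (-0.4−2)² + (-4−2)² + (5−2)² + (6.9−2)² + (-3.3−2)² + (1.2−2)² + (2.4−2)² = 103.66.
The Normal likelihood contributes (σ²)^(−n/2) exp(−SS/(2σ²)), so the posterior is Inverse-Gamma(α + n/2, β + SS/2) = Inverse-Gamma(10.5, 52.83).
The mode of Inverse-Gamma(a, b) is b/(a+1) = 52.83/11.5 ≈ 4.5939.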